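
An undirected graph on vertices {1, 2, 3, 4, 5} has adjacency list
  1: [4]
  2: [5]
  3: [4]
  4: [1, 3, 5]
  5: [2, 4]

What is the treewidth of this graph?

1

A width-1 tree decomposition is:
Bags: B1 = {4, 5}  B2 = {2, 5}  B3 = {3, 4}  B4 = {1, 4}
Tree: B1–B2, B1–B3, B3–B4
Every bag has size at most 2, so the width is 2 − 1 = 1 and tw(G) ≤ 1. Since G has at least one edge (e.g. 4–5), it is not an edgeless graph, so tw(G) ≥ 1. The upper and lower bounds meet at 1, so that is the treewidth.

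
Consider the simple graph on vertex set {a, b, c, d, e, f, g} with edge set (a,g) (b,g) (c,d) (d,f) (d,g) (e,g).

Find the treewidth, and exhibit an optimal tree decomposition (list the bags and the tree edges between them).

Treewidth 1.
Bags: B1 = {b, g}  B2 = {a, g}  B3 = {d, g}  B4 = {e, g}  B5 = {c, d}  B6 = {d, f}
Tree: B1–B2, B2–B3, B3–B4, B3–B5, B5–B6

Each bag holds 2 vertices, so the decomposition has width 1, which upper-bounds the treewidth. G has an edge, so its treewidth is at least 1. The upper and lower bounds meet at 1, so that is the treewidth.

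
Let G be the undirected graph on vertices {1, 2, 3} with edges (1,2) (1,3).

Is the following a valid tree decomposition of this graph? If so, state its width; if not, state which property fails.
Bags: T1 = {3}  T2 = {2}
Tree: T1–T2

No — vertex 1 appears in no bag.

A tree decomposition must satisfy three properties: every vertex lies in some bag; for every edge, both endpoints lie together in some bag; and for every vertex, the bags containing it form a connected subtree. Here vertex 1 appears in no bag, so the decomposition is invalid.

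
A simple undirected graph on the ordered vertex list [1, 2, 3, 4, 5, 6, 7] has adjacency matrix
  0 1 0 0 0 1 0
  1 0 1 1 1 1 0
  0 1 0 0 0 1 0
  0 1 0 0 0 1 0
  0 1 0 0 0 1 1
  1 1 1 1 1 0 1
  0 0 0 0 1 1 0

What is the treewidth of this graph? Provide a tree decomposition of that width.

Each bag holds 3 vertices, so the decomposition has width 2, which upper-bounds the treewidth. Conversely, {1, 2, 6} is a clique of size 3, and the vertices of any clique must share a bag in every tree decomposition; so some bag has ≥ 3 vertices and tw(G) ≥ 2. Therefore the treewidth is 2.

Treewidth 2.
One optimal decomposition is:
Bags: B1 = {2, 5, 6}  B2 = {2, 4, 6}  B3 = {2, 3, 6}  B4 = {1, 2, 6}  B5 = {5, 6, 7}
Tree: B1–B2, B1–B3, B1–B4, B1–B5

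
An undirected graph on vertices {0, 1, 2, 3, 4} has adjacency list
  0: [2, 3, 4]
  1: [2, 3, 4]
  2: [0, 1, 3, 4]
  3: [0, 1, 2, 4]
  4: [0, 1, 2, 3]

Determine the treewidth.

A width-3 tree decomposition is:
Bags: B1 = {0, 2, 3, 4}  B2 = {1, 2, 3, 4}
Tree: B1–B2
Each bag holds 4 vertices, so the decomposition has width 3, which upper-bounds the treewidth. On the other hand G contains the 4-clique {0, 2, 3, 4}. A clique must lie in a single bag of any decomposition, so no decomposition can have width below 3. Therefore the treewidth is 3.

3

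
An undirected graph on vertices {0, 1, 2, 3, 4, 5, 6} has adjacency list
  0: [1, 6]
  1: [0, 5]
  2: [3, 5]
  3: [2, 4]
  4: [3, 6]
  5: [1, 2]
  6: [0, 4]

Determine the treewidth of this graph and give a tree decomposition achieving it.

Treewidth 2.
Bags: B1 = {0, 1, 5}  B2 = {0, 2, 5}  B3 = {0, 2, 3}  B4 = {0, 3, 4}  B5 = {0, 4, 6}
Tree: B1–B2, B2–B3, B3–B4, B4–B5

Every bag has size at most 3, so the width is 3 − 1 = 2 and tw(G) ≤ 2. For the lower bound, G contains the cycle 0–1–5–2–3–4–6–0, so G is not a forest; only forests have treewidth ≤ 1, hence tw(G) ≥ 2. Hence tw(G) = 2 exactly.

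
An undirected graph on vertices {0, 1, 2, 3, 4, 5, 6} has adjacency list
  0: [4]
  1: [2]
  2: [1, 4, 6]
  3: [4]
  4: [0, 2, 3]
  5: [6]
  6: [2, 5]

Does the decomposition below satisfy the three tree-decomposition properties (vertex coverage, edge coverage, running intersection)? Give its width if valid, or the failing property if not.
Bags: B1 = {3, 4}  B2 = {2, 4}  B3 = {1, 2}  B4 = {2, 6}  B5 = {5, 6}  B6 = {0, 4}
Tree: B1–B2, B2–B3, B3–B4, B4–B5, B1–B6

Yes; width 1.

Vertex coverage: the bags together contain {0, 1, 2, 3, 4, 5, 6}, the full vertex set. Edge coverage: each edge of G has both endpoints in at least one bag. Running intersection: for every vertex, the bags containing it form a connected subtree. All three properties hold, so this is a valid tree decomposition of width max|bag| − 1 = 1, and hence tw(G) ≤ 1.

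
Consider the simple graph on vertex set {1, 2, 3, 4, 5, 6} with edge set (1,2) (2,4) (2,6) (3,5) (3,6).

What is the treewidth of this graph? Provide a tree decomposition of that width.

The largest bag has 2 vertices, giving width 1; this decomposition certifies tw(G) ≤ 1. Any graph with an edge has treewidth ≥ 1, and G has the edge 6–3. Hence tw(G) = 1 exactly.

Treewidth 1.
One such decomposition:
Bags: B1 = {3, 6}  B2 = {2, 6}  B3 = {2, 4}  B4 = {1, 2}  B5 = {3, 5}
Tree: B1–B2, B2–B3, B3–B4, B1–B5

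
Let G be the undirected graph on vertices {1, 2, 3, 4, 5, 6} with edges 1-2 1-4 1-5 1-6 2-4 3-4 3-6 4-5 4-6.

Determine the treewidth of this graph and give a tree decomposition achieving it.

Treewidth 2.
Bags: B1 = {1, 4, 5}  B2 = {1, 4, 6}  B3 = {3, 4, 6}  B4 = {1, 2, 4}
Tree: B1–B2, B2–B3, B1–B4

Every bag has size at most 3, so the width is 3 − 1 = 2 and tw(G) ≤ 2. On the other hand G contains the 3-clique {1, 2, 4}. A clique must lie in a single bag of any decomposition, so no decomposition can have width below 2. The upper and lower bounds meet at 2, so that is the treewidth.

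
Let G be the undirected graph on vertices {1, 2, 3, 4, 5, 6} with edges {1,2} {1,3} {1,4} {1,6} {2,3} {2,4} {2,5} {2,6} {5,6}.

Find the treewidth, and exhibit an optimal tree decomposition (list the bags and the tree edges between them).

Treewidth 2.
One optimal decomposition is:
Bags: B1 = {1, 2, 3}  B2 = {1, 2, 6}  B3 = {2, 5, 6}  B4 = {1, 2, 4}
Tree: B1–B2, B2–B3, B1–B4

The largest bag has 3 vertices, giving width 2; this decomposition certifies tw(G) ≤ 2. Conversely, {1, 2, 3} is a clique of size 3, and the vertices of any clique must share a bag in every tree decomposition; so some bag has ≥ 3 vertices and tw(G) ≥ 2. Hence tw(G) = 2 exactly.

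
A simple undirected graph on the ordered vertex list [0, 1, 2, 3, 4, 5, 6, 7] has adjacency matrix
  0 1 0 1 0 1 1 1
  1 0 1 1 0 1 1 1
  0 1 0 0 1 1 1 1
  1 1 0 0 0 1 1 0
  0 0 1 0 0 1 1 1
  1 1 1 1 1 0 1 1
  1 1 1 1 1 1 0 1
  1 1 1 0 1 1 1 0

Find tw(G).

4

A width-4 tree decomposition is:
Bags: B1 = {1, 2, 5, 6, 7}  B2 = {0, 1, 5, 6, 7}  B3 = {0, 1, 3, 5, 6}  B4 = {2, 4, 5, 6, 7}
Tree: B1–B2, B2–B3, B1–B4
Every bag has size at most 5, so the width is 5 − 1 = 4 and tw(G) ≤ 4. For the lower bound, the 5 vertices {0, 1, 3, 5, 6} are pairwise adjacent, and any tree decomposition puts a clique entirely inside one bag — forcing width ≥ 4. Therefore the treewidth is 4.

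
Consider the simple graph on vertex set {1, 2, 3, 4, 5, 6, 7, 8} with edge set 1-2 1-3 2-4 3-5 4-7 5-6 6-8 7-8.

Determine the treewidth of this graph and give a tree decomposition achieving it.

Every bag has size at most 3, so the width is 3 − 1 = 2 and tw(G) ≤ 2. Since 4–2–1–3–5–6–8–7–4 is a cycle in G, G is not acyclic. Forests are exactly the graphs of treewidth ≤ 1, so tw(G) ≥ 2. Therefore the treewidth is 2.

Treewidth 2.
One optimal decomposition is:
Bags: B1 = {1, 2, 4}  B2 = {1, 3, 4}  B3 = {3, 4, 5}  B4 = {4, 5, 6}  B5 = {4, 6, 8}  B6 = {4, 7, 8}
Tree: B1–B2, B2–B3, B3–B4, B4–B5, B5–B6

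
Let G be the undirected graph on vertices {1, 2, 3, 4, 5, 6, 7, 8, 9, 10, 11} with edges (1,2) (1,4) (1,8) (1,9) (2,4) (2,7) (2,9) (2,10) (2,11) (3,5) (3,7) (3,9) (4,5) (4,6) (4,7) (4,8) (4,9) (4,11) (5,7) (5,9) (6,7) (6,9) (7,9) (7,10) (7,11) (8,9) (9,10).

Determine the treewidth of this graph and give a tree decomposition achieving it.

Treewidth 3.
Bags: B1 = {2, 4, 7, 9}  B2 = {1, 2, 4, 9}  B3 = {1, 4, 8, 9}  B4 = {4, 5, 7, 9}  B5 = {3, 5, 7, 9}  B6 = {2, 7, 9, 10}  B7 = {4, 6, 7, 9}  B8 = {2, 4, 7, 11}
Tree: B1–B2, B2–B3, B1–B4, B4–B5, B1–B6, B4–B7, B1–B8

Every bag has size at most 4, so the width is 4 − 1 = 3 and tw(G) ≤ 3. For the lower bound, the 4 vertices {2, 7, 9, 10} are pairwise adjacent, and any tree decomposition puts a clique entirely inside one bag — forcing width ≥ 3. Combining the bounds, tw(G) = 3.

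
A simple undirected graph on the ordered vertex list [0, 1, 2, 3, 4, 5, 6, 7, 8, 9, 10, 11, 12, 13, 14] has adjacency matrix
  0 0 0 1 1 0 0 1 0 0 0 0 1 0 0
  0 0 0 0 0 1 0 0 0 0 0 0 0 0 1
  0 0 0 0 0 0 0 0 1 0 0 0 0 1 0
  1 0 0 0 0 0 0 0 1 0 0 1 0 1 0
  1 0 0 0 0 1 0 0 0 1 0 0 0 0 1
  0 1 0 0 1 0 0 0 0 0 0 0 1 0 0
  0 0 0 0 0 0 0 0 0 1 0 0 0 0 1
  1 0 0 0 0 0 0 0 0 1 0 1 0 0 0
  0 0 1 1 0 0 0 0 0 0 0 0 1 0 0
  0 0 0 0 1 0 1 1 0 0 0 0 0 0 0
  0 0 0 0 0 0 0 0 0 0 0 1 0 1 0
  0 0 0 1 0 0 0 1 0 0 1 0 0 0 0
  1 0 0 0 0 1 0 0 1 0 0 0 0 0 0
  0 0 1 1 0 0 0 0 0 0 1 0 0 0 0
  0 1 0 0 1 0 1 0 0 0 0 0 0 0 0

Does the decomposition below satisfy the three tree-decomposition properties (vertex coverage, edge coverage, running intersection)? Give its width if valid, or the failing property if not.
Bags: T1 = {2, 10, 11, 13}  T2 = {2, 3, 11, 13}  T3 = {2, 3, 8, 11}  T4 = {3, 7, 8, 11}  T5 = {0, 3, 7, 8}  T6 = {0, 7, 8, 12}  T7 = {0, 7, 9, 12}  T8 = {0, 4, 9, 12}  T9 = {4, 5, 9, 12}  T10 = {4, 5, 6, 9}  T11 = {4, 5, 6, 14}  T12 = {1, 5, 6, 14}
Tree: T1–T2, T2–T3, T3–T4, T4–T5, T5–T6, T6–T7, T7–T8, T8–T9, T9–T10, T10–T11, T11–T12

Yes; width 3.

Vertex coverage: the bags together contain {0, 1, 2, 3, 4, 5, 6, 7, 8, 9, 10, 11, 12, 13, 14}, the full vertex set. Edge coverage: each edge of G has both endpoints in at least one bag. Running intersection: for every vertex, the bags containing it form a connected subtree. All three properties hold, so this is a valid tree decomposition of width max|bag| − 1 = 3, and hence tw(G) ≤ 3.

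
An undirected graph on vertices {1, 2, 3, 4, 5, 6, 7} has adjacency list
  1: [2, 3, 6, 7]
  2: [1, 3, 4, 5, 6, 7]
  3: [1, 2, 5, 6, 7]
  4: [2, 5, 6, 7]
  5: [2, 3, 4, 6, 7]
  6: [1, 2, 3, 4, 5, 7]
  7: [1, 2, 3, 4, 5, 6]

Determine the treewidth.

4

A width-4 tree decomposition is:
Bags: B1 = {2, 4, 5, 6, 7}  B2 = {2, 3, 5, 6, 7}  B3 = {1, 2, 3, 6, 7}
Tree: B1–B2, B2–B3
Every bag has size at most 5, so the width is 5 − 1 = 4 and tw(G) ≤ 4. Conversely, {1, 2, 3, 6, 7} is a clique of size 5, and the vertices of any clique must share a bag in every tree decomposition; so some bag has ≥ 5 vertices and tw(G) ≥ 4. The upper and lower bounds meet at 4, so that is the treewidth.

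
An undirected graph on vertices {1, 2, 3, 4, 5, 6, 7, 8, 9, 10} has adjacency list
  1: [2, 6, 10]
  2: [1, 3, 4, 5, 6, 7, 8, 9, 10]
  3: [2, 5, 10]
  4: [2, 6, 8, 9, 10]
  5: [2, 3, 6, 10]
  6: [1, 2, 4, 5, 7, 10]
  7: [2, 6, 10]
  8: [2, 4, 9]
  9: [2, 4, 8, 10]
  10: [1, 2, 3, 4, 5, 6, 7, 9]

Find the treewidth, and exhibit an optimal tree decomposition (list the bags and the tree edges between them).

Treewidth 3.
One optimal decomposition is:
Bags: B1 = {2, 4, 6, 10}  B2 = {2, 5, 6, 10}  B3 = {1, 2, 6, 10}  B4 = {2, 4, 9, 10}  B5 = {2, 6, 7, 10}  B6 = {2, 4, 8, 9}  B7 = {2, 3, 5, 10}
Tree: B1–B2, B1–B3, B1–B4, B2–B5, B4–B6, B2–B7

Every bag has size at most 4, so the width is 4 − 1 = 3 and tw(G) ≤ 3. On the other hand G contains the 4-clique {2, 4, 8, 9}. A clique must lie in a single bag of any decomposition, so no decomposition can have width below 3. Hence tw(G) = 3 exactly.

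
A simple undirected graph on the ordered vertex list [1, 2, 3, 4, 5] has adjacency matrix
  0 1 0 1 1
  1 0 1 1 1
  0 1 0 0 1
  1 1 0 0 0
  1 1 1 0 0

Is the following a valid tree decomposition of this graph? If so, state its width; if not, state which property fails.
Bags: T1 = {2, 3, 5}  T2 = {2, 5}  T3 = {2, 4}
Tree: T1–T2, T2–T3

No — vertex 1 appears in no bag.

A tree decomposition must satisfy three properties: every vertex lies in some bag; for every edge, both endpoints lie together in some bag; and for every vertex, the bags containing it form a connected subtree. Here vertex 1 appears in no bag, so the decomposition is invalid.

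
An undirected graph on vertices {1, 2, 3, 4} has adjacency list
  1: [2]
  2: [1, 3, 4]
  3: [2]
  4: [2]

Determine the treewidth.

1

A width-1 tree decomposition is:
Bags: B1 = {2, 4}  B2 = {1, 2}  B3 = {2, 3}
Tree: B1–B2, B1–B3
Each bag holds 2 vertices, so the decomposition has width 1, which upper-bounds the treewidth. G has an edge, so its treewidth is at least 1. Hence tw(G) = 1 exactly.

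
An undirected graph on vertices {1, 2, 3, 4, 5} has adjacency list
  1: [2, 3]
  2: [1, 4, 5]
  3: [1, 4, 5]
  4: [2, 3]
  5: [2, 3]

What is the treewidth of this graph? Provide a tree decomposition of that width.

The largest bag has 3 vertices, giving width 2; this decomposition certifies tw(G) ≤ 2. Since 5–3–4–2–5 is a cycle in G, G is not acyclic. Forests are exactly the graphs of treewidth ≤ 1, so tw(G) ≥ 2. The upper and lower bounds meet at 2, so that is the treewidth.

Treewidth 2.
One optimal decomposition is:
Bags: B1 = {2, 3, 5}  B2 = {2, 3, 4}  B3 = {1, 2, 3}
Tree: B1–B2, B2–B3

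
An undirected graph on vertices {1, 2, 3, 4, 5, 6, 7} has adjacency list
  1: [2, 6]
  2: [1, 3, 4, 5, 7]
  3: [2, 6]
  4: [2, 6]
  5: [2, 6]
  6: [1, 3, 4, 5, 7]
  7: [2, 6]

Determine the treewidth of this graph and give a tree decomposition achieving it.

Treewidth 2.
One such decomposition:
Bags: B1 = {1, 2, 6}  B2 = {2, 3, 6}  B3 = {2, 5, 6}  B4 = {2, 6, 7}  B5 = {2, 4, 6}
Tree: B1–B2, B2–B3, B3–B4, B4–B5

The largest bag has 3 vertices, giving width 2; this decomposition certifies tw(G) ≤ 2. For the lower bound, G contains the cycle 6–1–2–3–6, so G is not a forest; only forests have treewidth ≤ 1, hence tw(G) ≥ 2. Combining the bounds, tw(G) = 2.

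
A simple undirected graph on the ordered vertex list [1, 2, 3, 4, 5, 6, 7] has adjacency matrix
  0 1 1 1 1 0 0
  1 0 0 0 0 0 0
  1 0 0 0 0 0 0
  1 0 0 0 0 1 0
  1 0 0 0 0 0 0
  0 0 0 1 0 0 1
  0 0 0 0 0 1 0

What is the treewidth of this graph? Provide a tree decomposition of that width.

Treewidth 1.
Bags: B1 = {1, 4}  B2 = {1, 2}  B3 = {4, 6}  B4 = {1, 3}  B5 = {6, 7}  B6 = {1, 5}
Tree: B1–B2, B1–B3, B1–B4, B3–B5, B2–B6

Each bag holds 2 vertices, so the decomposition has width 1, which upper-bounds the treewidth. Since G has at least one edge (e.g. 4–1), it is not an edgeless graph, so tw(G) ≥ 1. Therefore the treewidth is 1.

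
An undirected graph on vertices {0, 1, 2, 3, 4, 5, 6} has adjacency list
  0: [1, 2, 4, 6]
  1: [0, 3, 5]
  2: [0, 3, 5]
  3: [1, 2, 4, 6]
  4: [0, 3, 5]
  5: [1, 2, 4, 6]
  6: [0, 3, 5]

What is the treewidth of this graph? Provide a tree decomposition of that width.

Treewidth 3.
One such decomposition:
Bags: B1 = {0, 1, 3, 5}  B2 = {0, 3, 4, 5}  B3 = {0, 3, 5, 6}  B4 = {0, 2, 3, 5}
Tree: B1–B2, B2–B3, B3–B4

Every bag has size at most 4, so the width is 4 − 1 = 3 and tw(G) ≤ 3. For the lower bound: the 4 vertex sets {1,5}, {0,4}, {3}, {6} are disjoint, each induces a connected subgraph, and every pair is joined by at least one edge of G. Contracting each set to a single vertex therefore yields K_{4} as a minor, and since treewidth is minor-monotone, tw(G) ≥ tw(K_{4}) = 3. The upper and lower bounds meet at 3, so that is the treewidth.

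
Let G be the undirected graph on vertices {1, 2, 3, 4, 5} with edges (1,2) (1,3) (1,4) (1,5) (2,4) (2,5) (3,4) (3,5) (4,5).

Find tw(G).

3

A width-3 tree decomposition is:
Bags: B1 = {1, 2, 4, 5}  B2 = {1, 3, 4, 5}
Tree: B1–B2
Each bag holds 4 vertices, so the decomposition has width 3, which upper-bounds the treewidth. On the other hand G contains the 4-clique {1, 2, 4, 5}. A clique must lie in a single bag of any decomposition, so no decomposition can have width below 3. Hence tw(G) = 3 exactly.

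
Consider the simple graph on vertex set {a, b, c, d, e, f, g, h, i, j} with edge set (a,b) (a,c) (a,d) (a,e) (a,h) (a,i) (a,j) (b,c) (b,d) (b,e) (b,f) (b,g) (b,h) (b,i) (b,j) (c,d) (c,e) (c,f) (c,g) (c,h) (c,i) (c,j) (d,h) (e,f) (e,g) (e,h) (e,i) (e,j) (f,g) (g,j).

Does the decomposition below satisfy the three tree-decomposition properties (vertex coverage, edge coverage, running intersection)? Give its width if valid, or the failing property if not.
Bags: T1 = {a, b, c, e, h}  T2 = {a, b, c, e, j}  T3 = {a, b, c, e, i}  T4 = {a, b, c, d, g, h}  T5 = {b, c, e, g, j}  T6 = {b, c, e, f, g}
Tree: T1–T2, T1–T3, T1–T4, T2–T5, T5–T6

A tree decomposition must satisfy three properties: every vertex lies in some bag; for every edge, both endpoints lie together in some bag; and for every vertex, the bags containing it form a connected subtree. Here bags containing vertex g are not connected in the tree, so the decomposition is invalid.

No — bags containing vertex g are not connected in the tree.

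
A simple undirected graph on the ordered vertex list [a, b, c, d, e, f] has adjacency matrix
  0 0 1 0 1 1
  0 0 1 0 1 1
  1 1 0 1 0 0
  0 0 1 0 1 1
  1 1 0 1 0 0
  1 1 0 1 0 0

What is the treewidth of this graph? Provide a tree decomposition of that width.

Each bag holds 4 vertices, so the decomposition has width 3, which upper-bounds the treewidth. For the lower bound: the 4 vertex sets {b,e}, {a,c}, {f}, {d} are disjoint, each induces a connected subgraph, and every pair is joined by at least one edge of G. Contracting each set to a single vertex therefore yields K_{4} as a minor, and since treewidth is minor-monotone, tw(G) ≥ tw(K_{4}) = 3. Therefore the treewidth is 3.

Treewidth 3.
One optimal decomposition is:
Bags: B1 = {b, c, e, f}  B2 = {a, c, e, f}  B3 = {c, d, e, f}
Tree: B1–B2, B2–B3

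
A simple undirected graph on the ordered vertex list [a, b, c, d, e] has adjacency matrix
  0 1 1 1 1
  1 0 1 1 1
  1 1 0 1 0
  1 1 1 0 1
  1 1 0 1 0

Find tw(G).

A width-3 tree decomposition is:
Bags: B1 = {a, b, c, d}  B2 = {a, b, d, e}
Tree: B1–B2
Each bag holds 4 vertices, so the decomposition has width 3, which upper-bounds the treewidth. For the lower bound, the 4 vertices {a, b, d, e} are pairwise adjacent, and any tree decomposition puts a clique entirely inside one bag — forcing width ≥ 3. Hence tw(G) = 3 exactly.

3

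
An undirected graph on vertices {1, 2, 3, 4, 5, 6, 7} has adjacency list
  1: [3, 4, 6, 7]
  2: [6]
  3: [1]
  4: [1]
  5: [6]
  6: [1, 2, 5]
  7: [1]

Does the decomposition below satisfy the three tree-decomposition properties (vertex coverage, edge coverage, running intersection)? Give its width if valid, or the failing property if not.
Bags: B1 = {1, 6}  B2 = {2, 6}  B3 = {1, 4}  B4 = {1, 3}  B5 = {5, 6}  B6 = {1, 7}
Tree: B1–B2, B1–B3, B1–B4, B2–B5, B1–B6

Yes; width 1.

Vertex coverage: the bags together contain {1, 2, 3, 4, 5, 6, 7}, the full vertex set. Edge coverage: each edge of G has both endpoints in at least one bag. Running intersection: for every vertex, the bags containing it form a connected subtree. All three properties hold, so this is a valid tree decomposition of width max|bag| − 1 = 1, and hence tw(G) ≤ 1.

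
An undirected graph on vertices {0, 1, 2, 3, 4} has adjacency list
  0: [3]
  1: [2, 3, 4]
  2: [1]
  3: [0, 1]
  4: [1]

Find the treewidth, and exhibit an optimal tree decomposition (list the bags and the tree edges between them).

The largest bag has 2 vertices, giving width 1; this decomposition certifies tw(G) ≤ 1. G has an edge, so its treewidth is at least 1. The upper and lower bounds meet at 1, so that is the treewidth.

Treewidth 1.
Bags: B1 = {1, 3}  B2 = {1, 4}  B3 = {1, 2}  B4 = {0, 3}
Tree: B1–B2, B2–B3, B1–B4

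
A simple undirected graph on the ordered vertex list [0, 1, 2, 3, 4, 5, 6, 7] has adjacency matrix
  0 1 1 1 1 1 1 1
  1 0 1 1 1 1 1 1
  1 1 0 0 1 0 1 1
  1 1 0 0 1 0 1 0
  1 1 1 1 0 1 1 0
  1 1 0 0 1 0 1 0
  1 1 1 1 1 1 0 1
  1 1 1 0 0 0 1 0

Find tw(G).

A width-4 tree decomposition is:
Bags: B1 = {0, 1, 2, 4, 6}  B2 = {0, 1, 3, 4, 6}  B3 = {0, 1, 2, 6, 7}  B4 = {0, 1, 4, 5, 6}
Tree: B1–B2, B1–B3, B2–B4
Each bag holds 5 vertices, so the decomposition has width 4, which upper-bounds the treewidth. On the other hand G contains the 5-clique {0, 1, 2, 4, 6}. A clique must lie in a single bag of any decomposition, so no decomposition can have width below 4. The upper and lower bounds meet at 4, so that is the treewidth.

4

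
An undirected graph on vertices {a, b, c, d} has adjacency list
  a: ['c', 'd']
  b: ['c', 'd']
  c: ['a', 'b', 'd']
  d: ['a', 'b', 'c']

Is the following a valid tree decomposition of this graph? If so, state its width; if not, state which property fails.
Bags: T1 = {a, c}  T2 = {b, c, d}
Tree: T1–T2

A tree decomposition must satisfy three properties: every vertex lies in some bag; for every edge, both endpoints lie together in some bag; and for every vertex, the bags containing it form a connected subtree. Here edge (d,a) lies in no bag, so the decomposition is invalid.

No — edge (d,a) lies in no bag.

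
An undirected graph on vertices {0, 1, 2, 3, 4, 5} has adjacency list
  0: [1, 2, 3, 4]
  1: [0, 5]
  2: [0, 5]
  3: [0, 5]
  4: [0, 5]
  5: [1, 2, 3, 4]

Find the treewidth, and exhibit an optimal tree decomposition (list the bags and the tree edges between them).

Every bag has size at most 3, so the width is 3 − 1 = 2 and tw(G) ≤ 2. Since 0–2–5–3–0 is a cycle in G, G is not acyclic. Forests are exactly the graphs of treewidth ≤ 1, so tw(G) ≥ 2. Hence tw(G) = 2 exactly.

Treewidth 2.
One optimal decomposition is:
Bags: B1 = {0, 2, 5}  B2 = {0, 3, 5}  B3 = {0, 4, 5}  B4 = {0, 1, 5}
Tree: B1–B2, B2–B3, B3–B4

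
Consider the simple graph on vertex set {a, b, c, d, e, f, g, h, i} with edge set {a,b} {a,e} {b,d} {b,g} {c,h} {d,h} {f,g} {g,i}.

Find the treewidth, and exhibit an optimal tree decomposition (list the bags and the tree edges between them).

Every bag has size at most 2, so the width is 2 − 1 = 1 and tw(G) ≤ 1. Since G has at least one edge (e.g. b–a), it is not an edgeless graph, so tw(G) ≥ 1. Combining the bounds, tw(G) = 1.

Treewidth 1.
One optimal decomposition is:
Bags: B1 = {a, b}  B2 = {b, d}  B3 = {b, g}  B4 = {a, e}  B5 = {d, h}  B6 = {f, g}  B7 = {c, h}  B8 = {g, i}
Tree: B1–B2, B1–B3, B1–B4, B2–B5, B3–B6, B5–B7, B3–B8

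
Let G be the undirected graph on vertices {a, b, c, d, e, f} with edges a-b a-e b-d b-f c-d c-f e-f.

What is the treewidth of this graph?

A width-2 tree decomposition is:
Bags: B1 = {b, c, d}  B2 = {b, c, f}  B3 = {a, b, f}  B4 = {a, e, f}
Tree: B1–B2, B2–B3, B3–B4
Every bag has size at most 3, so the width is 3 − 1 = 2 and tw(G) ≤ 2. The edges d–c–f–b–d form a cycle, so G is not a tree and its treewidth is at least 2. Combining the bounds, tw(G) = 2.

2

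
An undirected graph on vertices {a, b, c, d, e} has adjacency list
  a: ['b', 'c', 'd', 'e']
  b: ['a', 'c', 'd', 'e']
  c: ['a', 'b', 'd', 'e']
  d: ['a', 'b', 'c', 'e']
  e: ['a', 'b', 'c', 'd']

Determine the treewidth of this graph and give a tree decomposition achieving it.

With just one bag of size 5, the width is 5 − 1 = 4, so tw(G) ≤ 4. On the other hand G contains the 5-clique {a, b, c, d, e}. A clique must lie in a single bag of any decomposition, so no decomposition can have width below 4. Therefore the treewidth is 4.

Treewidth 4.
One such decomposition:
Bags: B1 = {a, b, c, d, e}
Tree: (single bag)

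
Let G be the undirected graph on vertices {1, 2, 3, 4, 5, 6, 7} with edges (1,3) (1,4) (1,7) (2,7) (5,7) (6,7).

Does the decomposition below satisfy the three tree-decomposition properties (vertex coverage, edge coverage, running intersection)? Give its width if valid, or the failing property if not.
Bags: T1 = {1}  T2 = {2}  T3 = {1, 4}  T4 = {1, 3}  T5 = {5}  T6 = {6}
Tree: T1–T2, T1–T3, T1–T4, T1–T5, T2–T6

A tree decomposition must satisfy three properties: every vertex lies in some bag; for every edge, both endpoints lie together in some bag; and for every vertex, the bags containing it form a connected subtree. Here vertex 7 appears in no bag, so the decomposition is invalid.

No — vertex 7 appears in no bag.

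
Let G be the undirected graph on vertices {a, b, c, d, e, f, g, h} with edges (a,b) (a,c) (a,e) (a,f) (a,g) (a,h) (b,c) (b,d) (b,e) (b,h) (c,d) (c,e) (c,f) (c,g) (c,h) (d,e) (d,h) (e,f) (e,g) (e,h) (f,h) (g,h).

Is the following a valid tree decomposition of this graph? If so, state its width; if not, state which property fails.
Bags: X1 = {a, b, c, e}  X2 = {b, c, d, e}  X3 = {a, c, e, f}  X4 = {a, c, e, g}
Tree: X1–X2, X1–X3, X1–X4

A tree decomposition must satisfy three properties: every vertex lies in some bag; for every edge, both endpoints lie together in some bag; and for every vertex, the bags containing it form a connected subtree. Here vertex h appears in no bag, so the decomposition is invalid.

No — vertex h appears in no bag.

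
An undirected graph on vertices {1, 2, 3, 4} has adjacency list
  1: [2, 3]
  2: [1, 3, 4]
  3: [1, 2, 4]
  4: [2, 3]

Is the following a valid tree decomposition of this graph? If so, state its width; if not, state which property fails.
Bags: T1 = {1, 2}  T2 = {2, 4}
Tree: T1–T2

No — vertex 3 appears in no bag.

A tree decomposition must satisfy three properties: every vertex lies in some bag; for every edge, both endpoints lie together in some bag; and for every vertex, the bags containing it form a connected subtree. Here vertex 3 appears in no bag, so the decomposition is invalid.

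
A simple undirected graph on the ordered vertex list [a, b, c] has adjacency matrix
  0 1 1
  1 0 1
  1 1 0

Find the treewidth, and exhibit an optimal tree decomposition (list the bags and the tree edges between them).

A single bag containing all 3 vertices is trivially a valid decomposition of width 2. Conversely, {a, b, c} is a clique of size 3, and the vertices of any clique must share a bag in every tree decomposition; so some bag has ≥ 3 vertices and tw(G) ≥ 2. Combining the bounds, tw(G) = 2.

Treewidth 2.
One optimal decomposition is:
Bags: B1 = {a, b, c}
Tree: (single bag)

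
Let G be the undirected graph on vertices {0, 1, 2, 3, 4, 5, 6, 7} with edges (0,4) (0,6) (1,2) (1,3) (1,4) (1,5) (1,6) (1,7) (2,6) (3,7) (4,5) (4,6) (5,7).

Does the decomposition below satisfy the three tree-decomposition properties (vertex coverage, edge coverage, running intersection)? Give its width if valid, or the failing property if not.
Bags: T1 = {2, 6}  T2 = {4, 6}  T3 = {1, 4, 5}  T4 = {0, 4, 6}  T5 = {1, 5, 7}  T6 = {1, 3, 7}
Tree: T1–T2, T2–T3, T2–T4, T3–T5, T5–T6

No — edge (2,1) lies in no bag.

A tree decomposition must satisfy three properties: every vertex lies in some bag; for every edge, both endpoints lie together in some bag; and for every vertex, the bags containing it form a connected subtree. Here edge (2,1) lies in no bag, so the decomposition is invalid.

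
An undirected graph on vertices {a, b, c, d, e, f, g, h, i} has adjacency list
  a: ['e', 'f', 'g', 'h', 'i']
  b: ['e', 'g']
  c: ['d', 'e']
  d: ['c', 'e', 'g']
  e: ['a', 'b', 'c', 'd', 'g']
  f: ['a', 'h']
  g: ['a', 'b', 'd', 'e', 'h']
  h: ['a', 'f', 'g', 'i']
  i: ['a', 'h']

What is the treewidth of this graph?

2

A width-2 tree decomposition is:
Bags: B1 = {d, e, g}  B2 = {a, e, g}  B3 = {a, g, h}  B4 = {b, e, g}  B5 = {a, h, i}  B6 = {a, f, h}  B7 = {c, d, e}
Tree: B1–B2, B2–B3, B1–B4, B3–B5, B3–B6, B1–B7
Each bag holds 3 vertices, so the decomposition has width 2, which upper-bounds the treewidth. On the other hand G contains the 3-clique {d, e, g}. A clique must lie in a single bag of any decomposition, so no decomposition can have width below 2. Combining the bounds, tw(G) = 2.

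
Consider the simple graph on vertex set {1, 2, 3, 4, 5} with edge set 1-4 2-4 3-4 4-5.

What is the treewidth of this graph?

A width-1 tree decomposition is:
Bags: B1 = {2, 4}  B2 = {1, 4}  B3 = {3, 4}  B4 = {4, 5}
Tree: B1–B2, B2–B3, B3–B4
The largest bag has 2 vertices, giving width 1; this decomposition certifies tw(G) ≤ 1. G has an edge, so its treewidth is at least 1. The upper and lower bounds meet at 1, so that is the treewidth.

1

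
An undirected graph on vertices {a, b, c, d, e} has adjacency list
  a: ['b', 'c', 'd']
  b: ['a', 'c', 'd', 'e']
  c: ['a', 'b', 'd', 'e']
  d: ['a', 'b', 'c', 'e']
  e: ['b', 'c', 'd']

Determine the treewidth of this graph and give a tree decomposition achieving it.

Each bag holds 4 vertices, so the decomposition has width 3, which upper-bounds the treewidth. Conversely, {b, c, d, e} is a clique of size 4, and the vertices of any clique must share a bag in every tree decomposition; so some bag has ≥ 4 vertices and tw(G) ≥ 3. Combining the bounds, tw(G) = 3.

Treewidth 3.
One optimal decomposition is:
Bags: B1 = {b, c, d, e}  B2 = {a, b, c, d}
Tree: B1–B2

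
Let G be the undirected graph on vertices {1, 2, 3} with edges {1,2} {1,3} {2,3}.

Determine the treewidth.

2

A width-2 tree decomposition is:
Bags: B1 = {1, 2, 3}
Tree: (single bag)
A single bag containing all 3 vertices is trivially a valid decomposition of width 2. Conversely, {1, 2, 3} is a clique of size 3, and the vertices of any clique must share a bag in every tree decomposition; so some bag has ≥ 3 vertices and tw(G) ≥ 2. Hence tw(G) = 2 exactly.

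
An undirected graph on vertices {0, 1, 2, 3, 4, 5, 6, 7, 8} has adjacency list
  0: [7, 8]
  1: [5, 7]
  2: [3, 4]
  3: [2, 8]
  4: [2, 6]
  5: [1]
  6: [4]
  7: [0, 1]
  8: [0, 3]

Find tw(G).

1

A width-1 tree decomposition is:
Bags: B1 = {1, 5}  B2 = {1, 7}  B3 = {0, 7}  B4 = {0, 8}  B5 = {3, 8}  B6 = {2, 3}  B7 = {2, 4}  B8 = {4, 6}
Tree: B1–B2, B2–B3, B3–B4, B4–B5, B5–B6, B6–B7, B7–B8
The largest bag has 2 vertices, giving width 1; this decomposition certifies tw(G) ≤ 1. Any graph with an edge has treewidth ≥ 1, and G has the edge 5–1. The upper and lower bounds meet at 1, so that is the treewidth.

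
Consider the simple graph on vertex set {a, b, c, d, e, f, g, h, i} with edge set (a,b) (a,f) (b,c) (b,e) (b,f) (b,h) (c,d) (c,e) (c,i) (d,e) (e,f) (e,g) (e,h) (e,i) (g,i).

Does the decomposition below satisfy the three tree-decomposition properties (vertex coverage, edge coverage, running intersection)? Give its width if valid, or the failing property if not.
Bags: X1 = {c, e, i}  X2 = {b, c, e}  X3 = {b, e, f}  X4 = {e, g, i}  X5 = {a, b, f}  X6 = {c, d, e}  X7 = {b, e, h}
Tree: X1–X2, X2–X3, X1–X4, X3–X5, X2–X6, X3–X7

Vertex coverage: the bags together contain {a, b, c, d, e, f, g, h, i}, the full vertex set. Edge coverage: each edge of G has both endpoints in at least one bag. Running intersection: for every vertex, the bags containing it form a connected subtree. All three properties hold, so this is a valid tree decomposition of width max|bag| − 1 = 2, and hence tw(G) ≤ 2.

Yes; width 2.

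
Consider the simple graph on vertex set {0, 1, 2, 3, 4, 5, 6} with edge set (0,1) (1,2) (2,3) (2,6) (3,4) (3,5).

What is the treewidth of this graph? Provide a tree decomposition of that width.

Treewidth 1.
Bags: B1 = {0, 1}  B2 = {1, 2}  B3 = {2, 3}  B4 = {2, 6}  B5 = {3, 5}  B6 = {3, 4}
Tree: B1–B2, B2–B3, B3–B4, B3–B5, B5–B6

Each bag holds 2 vertices, so the decomposition has width 1, which upper-bounds the treewidth. G has an edge, so its treewidth is at least 1. The upper and lower bounds meet at 1, so that is the treewidth.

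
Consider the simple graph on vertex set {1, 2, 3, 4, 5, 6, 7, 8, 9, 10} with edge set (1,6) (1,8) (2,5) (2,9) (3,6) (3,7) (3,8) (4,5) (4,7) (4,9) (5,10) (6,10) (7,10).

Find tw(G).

A width-2 tree decomposition is:
Bags: B1 = {2, 4, 9}  B2 = {2, 4, 5}  B3 = {4, 5, 7}  B4 = {5, 7, 10}  B5 = {3, 7, 10}  B6 = {3, 6, 10}  B7 = {3, 6, 8}  B8 = {1, 6, 8}
Tree: B1–B2, B2–B3, B3–B4, B4–B5, B5–B6, B6–B7, B7–B8
Every bag has size at most 3, so the width is 3 − 1 = 2 and tw(G) ≤ 2. The edges 9–2–5–4–9 form a cycle, so G is not a tree and its treewidth is at least 2. The upper and lower bounds meet at 2, so that is the treewidth.

2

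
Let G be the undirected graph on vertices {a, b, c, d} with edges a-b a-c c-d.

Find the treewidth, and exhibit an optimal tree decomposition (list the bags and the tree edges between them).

Each bag holds 2 vertices, so the decomposition has width 1, which upper-bounds the treewidth. G has an edge, so its treewidth is at least 1. The upper and lower bounds meet at 1, so that is the treewidth.

Treewidth 1.
Bags: B1 = {a, b}  B2 = {a, c}  B3 = {c, d}
Tree: B1–B2, B2–B3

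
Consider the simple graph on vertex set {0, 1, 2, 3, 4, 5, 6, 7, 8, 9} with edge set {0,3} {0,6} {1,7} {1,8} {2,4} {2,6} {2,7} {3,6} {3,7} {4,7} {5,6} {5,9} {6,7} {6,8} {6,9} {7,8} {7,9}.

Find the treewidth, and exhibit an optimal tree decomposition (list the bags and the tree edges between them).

Each bag holds 3 vertices, so the decomposition has width 2, which upper-bounds the treewidth. For the lower bound, the 3 vertices {1, 7, 8} are pairwise adjacent, and any tree decomposition puts a clique entirely inside one bag — forcing width ≥ 2. Hence tw(G) = 2 exactly.

Treewidth 2.
One such decomposition:
Bags: B1 = {6, 7, 8}  B2 = {6, 7, 9}  B3 = {5, 6, 9}  B4 = {2, 6, 7}  B5 = {3, 6, 7}  B6 = {0, 3, 6}  B7 = {1, 7, 8}  B8 = {2, 4, 7}
Tree: B1–B2, B2–B3, B2–B4, B2–B5, B5–B6, B1–B7, B4–B8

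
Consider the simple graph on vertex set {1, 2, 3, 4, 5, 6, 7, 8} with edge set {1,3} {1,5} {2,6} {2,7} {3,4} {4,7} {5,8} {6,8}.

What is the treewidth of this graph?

2

A width-2 tree decomposition is:
Bags: B1 = {1, 3, 4}  B2 = {1, 4, 5}  B3 = {4, 5, 8}  B4 = {4, 6, 8}  B5 = {2, 4, 6}  B6 = {2, 4, 7}
Tree: B1–B2, B2–B3, B3–B4, B4–B5, B5–B6
Each bag holds 3 vertices, so the decomposition has width 2, which upper-bounds the treewidth. For the lower bound, G contains the cycle 4–3–1–5–8–6–2–7–4, so G is not a forest; only forests have treewidth ≤ 1, hence tw(G) ≥ 2. Therefore the treewidth is 2.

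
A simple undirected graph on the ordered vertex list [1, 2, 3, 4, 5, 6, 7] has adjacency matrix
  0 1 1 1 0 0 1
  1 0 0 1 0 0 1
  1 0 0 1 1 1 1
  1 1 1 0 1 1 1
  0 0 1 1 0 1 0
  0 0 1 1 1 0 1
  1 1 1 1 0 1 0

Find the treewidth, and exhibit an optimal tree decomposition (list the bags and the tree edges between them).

Treewidth 3.
One optimal decomposition is:
Bags: B1 = {1, 3, 4, 7}  B2 = {3, 4, 6, 7}  B3 = {3, 4, 5, 6}  B4 = {1, 2, 4, 7}
Tree: B1–B2, B2–B3, B1–B4

The largest bag has 4 vertices, giving width 3; this decomposition certifies tw(G) ≤ 3. Conversely, {1, 2, 4, 7} is a clique of size 4, and the vertices of any clique must share a bag in every tree decomposition; so some bag has ≥ 4 vertices and tw(G) ≥ 3. Hence tw(G) = 3 exactly.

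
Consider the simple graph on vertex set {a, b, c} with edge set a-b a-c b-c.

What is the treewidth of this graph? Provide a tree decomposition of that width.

A single bag containing all 3 vertices is trivially a valid decomposition of width 2. Conversely, {a, b, c} is a clique of size 3, and the vertices of any clique must share a bag in every tree decomposition; so some bag has ≥ 3 vertices and tw(G) ≥ 2. Hence tw(G) = 2 exactly.

Treewidth 2.
Bags: B1 = {a, b, c}
Tree: (single bag)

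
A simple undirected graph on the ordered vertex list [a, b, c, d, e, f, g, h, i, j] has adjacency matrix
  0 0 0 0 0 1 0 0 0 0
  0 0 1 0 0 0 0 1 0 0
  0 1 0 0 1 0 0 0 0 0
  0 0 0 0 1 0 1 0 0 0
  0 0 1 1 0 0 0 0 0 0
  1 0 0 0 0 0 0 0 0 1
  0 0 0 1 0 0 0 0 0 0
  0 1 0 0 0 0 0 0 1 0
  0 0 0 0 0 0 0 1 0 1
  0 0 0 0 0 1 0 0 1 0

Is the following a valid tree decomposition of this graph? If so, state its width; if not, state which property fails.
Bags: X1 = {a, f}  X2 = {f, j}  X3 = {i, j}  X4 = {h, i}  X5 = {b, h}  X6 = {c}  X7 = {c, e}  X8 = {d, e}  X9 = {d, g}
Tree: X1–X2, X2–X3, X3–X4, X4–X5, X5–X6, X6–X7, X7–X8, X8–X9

No — edge (b,c) lies in no bag.

A tree decomposition must satisfy three properties: every vertex lies in some bag; for every edge, both endpoints lie together in some bag; and for every vertex, the bags containing it form a connected subtree. Here edge (b,c) lies in no bag, so the decomposition is invalid.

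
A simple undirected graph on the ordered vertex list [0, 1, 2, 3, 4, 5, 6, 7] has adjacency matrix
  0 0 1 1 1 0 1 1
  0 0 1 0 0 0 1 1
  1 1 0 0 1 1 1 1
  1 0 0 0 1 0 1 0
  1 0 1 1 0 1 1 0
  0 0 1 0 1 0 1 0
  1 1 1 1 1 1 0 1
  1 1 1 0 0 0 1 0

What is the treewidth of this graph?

3

A width-3 tree decomposition is:
Bags: B1 = {0, 2, 4, 6}  B2 = {0, 2, 6, 7}  B3 = {2, 4, 5, 6}  B4 = {1, 2, 6, 7}  B5 = {0, 3, 4, 6}
Tree: B1–B2, B1–B3, B2–B4, B1–B5
Each bag holds 4 vertices, so the decomposition has width 3, which upper-bounds the treewidth. For the lower bound, the 4 vertices {0, 2, 4, 6} are pairwise adjacent, and any tree decomposition puts a clique entirely inside one bag — forcing width ≥ 3. Hence tw(G) = 3 exactly.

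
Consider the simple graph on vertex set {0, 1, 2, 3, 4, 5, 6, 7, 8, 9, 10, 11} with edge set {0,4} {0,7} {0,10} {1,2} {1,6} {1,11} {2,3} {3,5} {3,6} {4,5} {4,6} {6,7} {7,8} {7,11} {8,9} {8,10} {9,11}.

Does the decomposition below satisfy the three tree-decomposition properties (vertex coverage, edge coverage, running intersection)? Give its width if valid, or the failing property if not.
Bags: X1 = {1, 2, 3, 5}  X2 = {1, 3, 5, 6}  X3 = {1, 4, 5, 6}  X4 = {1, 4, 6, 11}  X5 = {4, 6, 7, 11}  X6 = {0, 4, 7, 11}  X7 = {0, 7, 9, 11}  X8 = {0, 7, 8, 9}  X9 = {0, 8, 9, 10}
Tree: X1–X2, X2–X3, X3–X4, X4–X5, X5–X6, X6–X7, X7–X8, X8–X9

Every vertex of G appears in some bag (union = {0, 1, 2, 3, 4, 5, 6, 7, 8, 9, 10, 11}); every edge is covered by a bag; and for each vertex v the set of bags containing v is connected in the bag tree. The decomposition is therefore valid. The largest bag has 4 vertices, so the width is 3.

Yes; width 3.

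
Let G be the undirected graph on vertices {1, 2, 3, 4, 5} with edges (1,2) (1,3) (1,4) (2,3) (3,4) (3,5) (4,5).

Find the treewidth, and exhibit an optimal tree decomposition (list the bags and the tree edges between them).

Treewidth 2.
One optimal decomposition is:
Bags: B1 = {1, 3, 4}  B2 = {3, 4, 5}  B3 = {1, 2, 3}
Tree: B1–B2, B1–B3

The largest bag has 3 vertices, giving width 2; this decomposition certifies tw(G) ≤ 2. On the other hand G contains the 3-clique {1, 2, 3}. A clique must lie in a single bag of any decomposition, so no decomposition can have width below 2. Combining the bounds, tw(G) = 2.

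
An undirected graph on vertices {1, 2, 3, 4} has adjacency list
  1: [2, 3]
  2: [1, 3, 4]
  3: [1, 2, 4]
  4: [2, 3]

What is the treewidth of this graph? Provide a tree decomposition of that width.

Treewidth 2.
One such decomposition:
Bags: B1 = {1, 2, 3}  B2 = {2, 3, 4}
Tree: B1–B2

Each bag holds 3 vertices, so the decomposition has width 2, which upper-bounds the treewidth. On the other hand G contains the 3-clique {1, 2, 3}. A clique must lie in a single bag of any decomposition, so no decomposition can have width below 2. Hence tw(G) = 2 exactly.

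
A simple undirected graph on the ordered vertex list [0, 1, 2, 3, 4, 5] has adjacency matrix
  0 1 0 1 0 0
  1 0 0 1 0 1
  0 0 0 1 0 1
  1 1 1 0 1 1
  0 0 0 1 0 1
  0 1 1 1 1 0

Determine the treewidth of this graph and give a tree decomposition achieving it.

Treewidth 2.
Bags: B1 = {1, 3, 5}  B2 = {2, 3, 5}  B3 = {0, 1, 3}  B4 = {3, 4, 5}
Tree: B1–B2, B1–B3, B1–B4

The largest bag has 3 vertices, giving width 2; this decomposition certifies tw(G) ≤ 2. On the other hand G contains the 3-clique {0, 1, 3}. A clique must lie in a single bag of any decomposition, so no decomposition can have width below 2. Combining the bounds, tw(G) = 2.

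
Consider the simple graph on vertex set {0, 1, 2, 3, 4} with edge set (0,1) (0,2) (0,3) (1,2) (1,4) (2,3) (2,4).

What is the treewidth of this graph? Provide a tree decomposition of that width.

Every bag has size at most 3, so the width is 3 − 1 = 2 and tw(G) ≤ 2. For the lower bound, the 3 vertices {0, 1, 2} are pairwise adjacent, and any tree decomposition puts a clique entirely inside one bag — forcing width ≥ 2. Therefore the treewidth is 2.

Treewidth 2.
One optimal decomposition is:
Bags: B1 = {0, 1, 2}  B2 = {0, 2, 3}  B3 = {1, 2, 4}
Tree: B1–B2, B1–B3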